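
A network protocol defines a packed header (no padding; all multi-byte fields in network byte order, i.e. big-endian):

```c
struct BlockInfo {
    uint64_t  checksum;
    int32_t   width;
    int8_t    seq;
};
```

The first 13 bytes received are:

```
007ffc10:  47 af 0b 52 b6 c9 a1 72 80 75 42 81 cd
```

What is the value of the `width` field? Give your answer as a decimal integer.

`width` follows `checksum` (8 bytes), so it starts at byte offset 8 and occupies 4 bytes.
Bytes at offsets 8..11: 80 75 42 81.
Big-endian: lowest address holds the most-significant byte.
The bytes are already most-significant first: 0x80754281.
Top bit is set, so as a signed 32-bit value this is 0x80754281 − 2^32 = -2139798911.

-2139798911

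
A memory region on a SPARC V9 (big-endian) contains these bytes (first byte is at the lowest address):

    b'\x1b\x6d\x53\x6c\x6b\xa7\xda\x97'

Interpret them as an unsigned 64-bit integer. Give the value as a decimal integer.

In big-endian order the high byte comes first in memory.
The bytes are already most-significant first: 0x1B6D536C6BA7DA97.
0x1B6D536C6BA7DA97 = 1976327536613251735.

1976327536613251735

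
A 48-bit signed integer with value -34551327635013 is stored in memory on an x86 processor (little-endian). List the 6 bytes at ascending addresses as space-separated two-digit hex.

Two's complement of -34551327635013 in 48 bits: 34551327635013 = 0x1F6C9B9C3645; invert → 0xE0936463C9BA; add 1 → 0xE0936463C9BB.
Split into bytes (most-significant first): E0 93 64 63 C9 BB.
In little-endian order the low byte comes first in memory.
So at ascending addresses the bytes are BB C9 63 64 93 E0.

BB C9 63 64 93 E0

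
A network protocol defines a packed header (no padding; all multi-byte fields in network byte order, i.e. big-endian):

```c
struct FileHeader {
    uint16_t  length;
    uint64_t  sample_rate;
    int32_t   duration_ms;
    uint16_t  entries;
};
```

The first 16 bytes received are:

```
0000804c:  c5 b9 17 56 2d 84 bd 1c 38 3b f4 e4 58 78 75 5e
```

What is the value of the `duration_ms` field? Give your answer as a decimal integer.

`duration_ms` follows `length` (2 B), `sample_rate` (8 B), so it starts at offset 2 + 8 = 10 and occupies 4 bytes.
Bytes at offsets 10..13: F4 E4 58 78.
In big-endian order the high byte comes first in memory.
The bytes are already most-significant first: 0xF4E45878.
Top bit is set, so as a signed 32-bit value this is 0xF4E45878 − 2^32 = -186361736.

-186361736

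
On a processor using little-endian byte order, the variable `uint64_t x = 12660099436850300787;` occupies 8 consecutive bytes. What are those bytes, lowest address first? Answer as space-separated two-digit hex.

73 C7 95 9A 5C B5 B1 AF

12660099436850300787 in hexadecimal, padded to 64 bits, is 0xAFB1B55C9A95C773.
Split into bytes (most-significant first): AF B1 B5 5C 9A 95 C7 73.
Little-endian: lowest address holds the least-significant byte.
So at ascending addresses the bytes are 73 C7 95 9A 5C B5 B1 AF.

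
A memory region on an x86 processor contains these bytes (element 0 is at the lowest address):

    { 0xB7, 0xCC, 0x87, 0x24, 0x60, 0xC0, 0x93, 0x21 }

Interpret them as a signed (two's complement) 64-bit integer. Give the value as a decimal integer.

Little-endian stores the least-significant byte at the lowest address.
Reassemble most-significant byte first: 21 93 C0 60 24 87 CC B7 → 0x2193C0602487CCB7.
0x2193C0602487CCB7 = 2419488943990361271.

2419488943990361271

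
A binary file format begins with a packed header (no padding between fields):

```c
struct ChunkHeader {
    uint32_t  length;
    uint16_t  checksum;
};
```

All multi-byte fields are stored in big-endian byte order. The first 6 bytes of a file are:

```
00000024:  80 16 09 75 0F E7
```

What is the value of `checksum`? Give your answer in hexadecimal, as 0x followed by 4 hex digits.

`checksum` follows `length` (4 bytes), so it starts at byte offset 4 and occupies 2 bytes.
Bytes at offsets 4..5: 0F E7.
Big-endian: lowest address holds the most-significant byte.
The bytes are already most-significant first: 0x0FE7.

0x0FE7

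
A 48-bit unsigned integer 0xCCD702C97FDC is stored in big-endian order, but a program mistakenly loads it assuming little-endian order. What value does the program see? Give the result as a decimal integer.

Stored big-endian, the bytes at ascending addresses are CC D7 02 C9 7F DC.
Read back as little-endian, the first byte is least significant, giving 0xDC7FC902D7CC.
0xDC7FC902D7CC = 242441391364044.

242441391364044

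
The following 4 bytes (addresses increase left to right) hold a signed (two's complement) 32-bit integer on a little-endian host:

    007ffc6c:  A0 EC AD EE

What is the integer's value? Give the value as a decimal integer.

In little-endian order the low byte comes first in memory.
Reassemble most-significant byte first: EE AD EC A0 → 0xEEADECA0.
Top bit is set, so as a signed 32-bit value this is 0xEEADECA0 − 2^32 = -290591584.

-290591584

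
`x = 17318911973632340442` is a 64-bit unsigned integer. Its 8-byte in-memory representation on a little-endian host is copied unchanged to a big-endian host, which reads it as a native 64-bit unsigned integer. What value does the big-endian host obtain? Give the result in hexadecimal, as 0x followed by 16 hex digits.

0xDA719D34AE2259F0

17318911973632340442 in 64-bit hexadecimal is 0xF05922AE349D71DA.
Stored little-endian, the bytes at ascending addresses are DA 71 9D 34 AE 22 59 F0.
Read back as big-endian, the last byte is least significant, giving 0xDA719D34AE2259F0.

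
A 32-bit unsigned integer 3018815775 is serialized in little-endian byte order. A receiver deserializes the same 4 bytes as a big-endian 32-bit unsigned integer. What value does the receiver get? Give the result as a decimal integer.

3018815775 in 32-bit hexadecimal is 0xB3EF791F.
Stored little-endian, the bytes at ascending addresses are 1F 79 EF B3.
Read back as big-endian, the last byte is least significant, giving 0x1F79EFB3.
0x1F79EFB3 = 528084915.

528084915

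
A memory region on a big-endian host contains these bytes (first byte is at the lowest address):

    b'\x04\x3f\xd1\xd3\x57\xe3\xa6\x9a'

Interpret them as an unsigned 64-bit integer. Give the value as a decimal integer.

Big-endian: lowest address holds the most-significant byte.
The bytes are already most-significant first: 0x043FD1D357E3A69A.
0x043FD1D357E3A69A = 306194005327324826.

306194005327324826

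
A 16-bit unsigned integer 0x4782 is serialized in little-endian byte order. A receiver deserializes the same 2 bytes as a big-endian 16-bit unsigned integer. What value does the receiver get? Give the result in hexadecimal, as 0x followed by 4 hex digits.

0x8247

Stored little-endian, the bytes at ascending addresses are 82 47.
Read back as big-endian, the last byte is least significant, giving 0x8247.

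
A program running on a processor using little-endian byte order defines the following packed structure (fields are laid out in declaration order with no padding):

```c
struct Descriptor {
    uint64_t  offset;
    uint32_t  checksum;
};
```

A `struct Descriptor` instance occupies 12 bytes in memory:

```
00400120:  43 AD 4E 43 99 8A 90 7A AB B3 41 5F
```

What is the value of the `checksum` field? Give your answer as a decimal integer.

1598141355

`checksum` follows `offset` (8 bytes), so it starts at byte offset 8 and occupies 4 bytes.
Bytes at offsets 8..11: AB B3 41 5F.
In little-endian order the low byte comes first in memory.
Reassemble most-significant byte first: 5F 41 B3 AB → 0x5F41B3AB.
0x5F41B3AB = 1598141355.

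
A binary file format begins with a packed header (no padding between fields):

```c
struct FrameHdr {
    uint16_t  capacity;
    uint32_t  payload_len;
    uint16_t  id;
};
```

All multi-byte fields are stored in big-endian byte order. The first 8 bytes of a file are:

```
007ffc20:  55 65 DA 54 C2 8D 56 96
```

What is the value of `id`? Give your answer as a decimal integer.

22166

`id` follows `capacity` (2 B), `payload_len` (4 B), so it starts at offset 2 + 4 = 6 and occupies 2 bytes.
Bytes at offsets 6..7: 56 96.
Big-endian: lowest address holds the most-significant byte.
The bytes are already most-significant first: 0x5696.
0x5696 = 22166.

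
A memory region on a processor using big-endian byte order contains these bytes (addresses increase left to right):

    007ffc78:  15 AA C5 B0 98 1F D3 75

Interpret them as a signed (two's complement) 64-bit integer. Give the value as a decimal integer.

Big-endian: lowest address holds the most-significant byte.
The bytes are already most-significant first: 0x15AAC5B0981FD375.
0x15AAC5B0981FD375 = 1561277583094436725.

1561277583094436725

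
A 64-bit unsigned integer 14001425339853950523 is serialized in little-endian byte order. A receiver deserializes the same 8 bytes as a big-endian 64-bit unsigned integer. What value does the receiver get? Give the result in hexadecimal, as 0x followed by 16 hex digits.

14001425339853950523 in 64-bit hexadecimal is 0xC24F0E29F325CE3B.
Stored little-endian, the bytes at ascending addresses are 3B CE 25 F3 29 0E 4F C2.
Read back as big-endian, the last byte is least significant, giving 0x3BCE25F3290E4FC2.

0x3BCE25F3290E4FC2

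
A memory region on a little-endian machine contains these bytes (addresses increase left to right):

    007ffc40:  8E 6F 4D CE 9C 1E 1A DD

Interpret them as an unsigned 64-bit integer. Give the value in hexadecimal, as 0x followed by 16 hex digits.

0xDD1A1E9CCE4D6F8E

In little-endian order the low byte comes first in memory.
Reassemble most-significant byte first: DD 1A 1E 9C CE 4D 6F 8E → 0xDD1A1E9CCE4D6F8E.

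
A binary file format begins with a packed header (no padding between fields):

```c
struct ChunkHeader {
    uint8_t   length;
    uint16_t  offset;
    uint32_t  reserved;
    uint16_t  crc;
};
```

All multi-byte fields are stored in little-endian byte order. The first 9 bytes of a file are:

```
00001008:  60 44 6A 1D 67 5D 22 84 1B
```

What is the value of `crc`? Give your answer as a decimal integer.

7044

`crc` follows `length` (1 B), `offset` (2 B), `reserved` (4 B), so it starts at offset 1 + 2 + 4 = 7 and occupies 2 bytes.
Bytes at offsets 7..8: 84 1B.
In little-endian order the low byte comes first in memory.
Reassemble most-significant byte first: 1B 84 → 0x1B84.
0x1B84 = 7044.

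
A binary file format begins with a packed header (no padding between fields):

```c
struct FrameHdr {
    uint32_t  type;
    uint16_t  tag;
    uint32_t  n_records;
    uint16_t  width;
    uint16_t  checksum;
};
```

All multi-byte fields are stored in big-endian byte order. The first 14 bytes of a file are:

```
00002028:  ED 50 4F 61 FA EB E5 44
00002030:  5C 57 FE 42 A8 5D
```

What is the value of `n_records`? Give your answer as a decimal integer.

`n_records` follows `type` (4 B), `tag` (2 B), so it starts at offset 4 + 2 = 6 and occupies 4 bytes.
Bytes at offsets 6..9: E5 44 5C 57.
In big-endian order the high byte comes first in memory.
The bytes are already most-significant first: 0xE5445C57.
0xE5445C57 = 3846462551.

3846462551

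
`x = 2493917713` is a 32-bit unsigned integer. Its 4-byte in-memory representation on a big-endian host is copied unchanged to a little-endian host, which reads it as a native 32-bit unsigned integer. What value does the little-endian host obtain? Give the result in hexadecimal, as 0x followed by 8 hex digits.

2493917713 in 32-bit hexadecimal is 0x94A62A11.
Stored big-endian, the bytes at ascending addresses are 94 A6 2A 11.
Read back as little-endian, the first byte is least significant, giving 0x112AA694.

0x112AA694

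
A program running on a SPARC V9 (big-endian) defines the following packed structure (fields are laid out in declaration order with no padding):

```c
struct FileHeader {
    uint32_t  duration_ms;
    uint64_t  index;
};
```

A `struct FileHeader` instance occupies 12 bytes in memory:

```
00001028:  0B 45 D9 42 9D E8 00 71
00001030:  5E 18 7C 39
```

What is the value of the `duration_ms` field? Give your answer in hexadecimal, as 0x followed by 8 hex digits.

0x0B45D942

`duration_ms` is the first field, at byte offset 0, occupying 4 bytes.
Bytes at offsets 0..3: 0B 45 D9 42.
Big-endian: lowest address holds the most-significant byte.
The bytes are already most-significant first: 0x0B45D942.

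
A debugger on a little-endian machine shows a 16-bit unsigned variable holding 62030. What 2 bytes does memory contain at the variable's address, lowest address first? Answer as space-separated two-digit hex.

62030 in hexadecimal, padded to 16 bits, is 0xF24E.
Split into bytes (most-significant first): F2 4E.
In little-endian order the low byte comes first in memory.
So at ascending addresses the bytes are 4E F2.

4E F2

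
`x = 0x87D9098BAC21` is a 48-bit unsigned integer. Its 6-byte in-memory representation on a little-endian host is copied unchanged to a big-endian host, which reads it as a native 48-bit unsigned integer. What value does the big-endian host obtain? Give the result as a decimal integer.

Stored little-endian, the bytes at ascending addresses are 21 AC 8B 09 D9 87.
Read back as big-endian, the last byte is least significant, giving 0x21AC8B09D987.
0x21AC8B09D987 = 37024950770055.

37024950770055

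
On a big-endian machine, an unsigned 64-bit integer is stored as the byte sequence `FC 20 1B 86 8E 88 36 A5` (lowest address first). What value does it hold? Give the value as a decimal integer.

Big-endian: lowest address holds the most-significant byte.
The bytes are already most-significant first: 0xFC201B868E8836A5.
0xFC201B868E8836A5 = 18167551161543440037.

18167551161543440037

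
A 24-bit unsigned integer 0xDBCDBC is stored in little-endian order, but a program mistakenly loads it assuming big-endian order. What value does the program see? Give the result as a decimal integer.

12373467

Stored little-endian, the bytes at ascending addresses are BC CD DB.
Read back as big-endian, the last byte is least significant, giving 0xBCCDDB.
0xBCCDDB = 12373467.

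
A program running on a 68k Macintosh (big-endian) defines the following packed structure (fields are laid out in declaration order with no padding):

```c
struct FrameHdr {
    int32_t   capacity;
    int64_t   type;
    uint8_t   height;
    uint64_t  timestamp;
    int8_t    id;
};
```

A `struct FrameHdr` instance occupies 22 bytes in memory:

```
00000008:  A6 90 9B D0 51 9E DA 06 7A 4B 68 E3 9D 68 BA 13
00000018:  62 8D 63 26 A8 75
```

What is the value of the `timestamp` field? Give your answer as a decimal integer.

`timestamp` follows `capacity` (4 B), `type` (8 B), `height` (1 B), so it starts at offset 4 + 8 + 1 = 13 and occupies 8 bytes.
Bytes at offsets 13..20: 68 BA 13 62 8D 63 26 A8.
Big-endian stores the most-significant byte at the lowest address.
The bytes are already most-significant first: 0x68BA13628D6326A8.
0x68BA13628D6326A8 = 7546365439612495528.

7546365439612495528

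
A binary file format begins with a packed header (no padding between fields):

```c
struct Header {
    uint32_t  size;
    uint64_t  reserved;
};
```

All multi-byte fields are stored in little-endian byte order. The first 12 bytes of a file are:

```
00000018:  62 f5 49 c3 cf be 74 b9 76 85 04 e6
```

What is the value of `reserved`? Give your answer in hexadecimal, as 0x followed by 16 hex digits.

`reserved` follows `size` (4 bytes), so it starts at byte offset 4 and occupies 8 bytes.
Bytes at offsets 4..11: CF BE 74 B9 76 85 04 E6.
Little-endian stores the least-significant byte at the lowest address.
Reassemble most-significant byte first: E6 04 85 76 B9 74 BE CF → 0xE6048576B974BECF.

0xE6048576B974BECF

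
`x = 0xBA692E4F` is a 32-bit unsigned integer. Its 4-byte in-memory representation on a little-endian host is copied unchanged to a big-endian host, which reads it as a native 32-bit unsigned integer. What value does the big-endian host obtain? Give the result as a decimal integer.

Stored little-endian, the bytes at ascending addresses are 4F 2E 69 BA.
Read back as big-endian, the last byte is least significant, giving 0x4F2E69BA.
0x4F2E69BA = 1328441786.

1328441786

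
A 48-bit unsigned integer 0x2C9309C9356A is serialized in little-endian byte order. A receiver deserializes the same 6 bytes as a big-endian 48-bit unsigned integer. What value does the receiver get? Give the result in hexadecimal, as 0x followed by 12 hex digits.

Stored little-endian, the bytes at ascending addresses are 6A 35 C9 09 93 2C.
Read back as big-endian, the last byte is least significant, giving 0x6A35C909932C.

0x6A35C909932C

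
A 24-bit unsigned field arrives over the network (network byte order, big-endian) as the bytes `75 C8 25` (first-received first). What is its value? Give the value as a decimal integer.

7718949

Big-endian stores the most-significant byte at the lowest address.
The bytes are already most-significant first: 0x75C825.
0x75C825 = 7718949.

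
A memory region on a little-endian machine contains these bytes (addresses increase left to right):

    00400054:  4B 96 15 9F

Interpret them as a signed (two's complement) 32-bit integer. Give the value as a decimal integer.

-1625975221

In little-endian order the low byte comes first in memory.
Reassemble most-significant byte first: 9F 15 96 4B → 0x9F15964B.
Top bit is set, so as a signed 32-bit value this is 0x9F15964B − 2^32 = -1625975221.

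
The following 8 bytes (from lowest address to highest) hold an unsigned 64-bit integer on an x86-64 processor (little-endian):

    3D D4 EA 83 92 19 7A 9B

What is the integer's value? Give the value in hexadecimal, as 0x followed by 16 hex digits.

0x9B7A199283EAD43D

Little-endian: lowest address holds the least-significant byte.
Reassemble most-significant byte first: 9B 7A 19 92 83 EA D4 3D → 0x9B7A199283EAD43D.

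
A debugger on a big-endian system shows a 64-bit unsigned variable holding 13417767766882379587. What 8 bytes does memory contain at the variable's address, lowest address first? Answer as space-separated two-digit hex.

13417767766882379587 in hexadecimal, padded to 64 bits, is 0xBA357CB18FB5E743.
Split into bytes (most-significant first): BA 35 7C B1 8F B5 E7 43.
Big-endian stores the most-significant byte at the lowest address.
So the memory order matches the most-significant-first order: BA 35 7C B1 8F B5 E7 43.

BA 35 7C B1 8F B5 E7 43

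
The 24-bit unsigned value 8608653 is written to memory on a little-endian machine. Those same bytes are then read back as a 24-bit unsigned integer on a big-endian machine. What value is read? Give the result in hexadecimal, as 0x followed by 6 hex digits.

8608653 in 24-bit hexadecimal is 0x835B8D.
Stored little-endian, the bytes at ascending addresses are 8D 5B 83.
Read back as big-endian, the last byte is least significant, giving 0x8D5B83.

0x8D5B83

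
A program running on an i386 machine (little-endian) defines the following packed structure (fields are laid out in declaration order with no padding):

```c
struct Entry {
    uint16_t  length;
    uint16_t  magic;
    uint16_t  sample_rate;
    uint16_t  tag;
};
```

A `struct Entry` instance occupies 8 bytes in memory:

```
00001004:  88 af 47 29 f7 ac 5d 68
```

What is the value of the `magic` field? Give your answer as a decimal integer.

`magic` follows `length` (2 bytes), so it starts at byte offset 2 and occupies 2 bytes.
Bytes at offsets 2..3: 47 29.
Little-endian stores the least-significant byte at the lowest address.
Reassemble most-significant byte first: 29 47 → 0x2947.
0x2947 = 10567.

10567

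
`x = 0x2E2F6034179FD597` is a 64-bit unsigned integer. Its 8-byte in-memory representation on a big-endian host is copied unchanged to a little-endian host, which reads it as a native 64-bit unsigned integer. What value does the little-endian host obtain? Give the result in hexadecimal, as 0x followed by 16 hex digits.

Stored big-endian, the bytes at ascending addresses are 2E 2F 60 34 17 9F D5 97.
Read back as little-endian, the first byte is least significant, giving 0x97D59F1734602F2E.

0x97D59F1734602F2E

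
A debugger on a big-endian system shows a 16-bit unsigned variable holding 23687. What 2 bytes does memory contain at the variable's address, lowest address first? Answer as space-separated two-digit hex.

5C 87

23687 in hexadecimal, padded to 16 bits, is 0x5C87.
Split into bytes (most-significant first): 5C 87.
Big-endian stores the most-significant byte at the lowest address.
So the memory order matches the most-significant-first order: 5C 87.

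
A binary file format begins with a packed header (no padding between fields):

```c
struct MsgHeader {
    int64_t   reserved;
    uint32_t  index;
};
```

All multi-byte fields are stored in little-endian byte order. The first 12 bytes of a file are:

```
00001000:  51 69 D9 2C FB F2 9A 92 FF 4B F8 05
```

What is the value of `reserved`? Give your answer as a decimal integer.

`reserved` is the first field, at byte offset 0, occupying 8 bytes.
Bytes at offsets 0..7: 51 69 D9 2C FB F2 9A 92.
In little-endian order the low byte comes first in memory.
Reassemble most-significant byte first: 92 9A F2 FB 2C D9 69 51 → 0x929AF2FB2CD96951.
Top bit is set, so as a signed 64-bit value this is 0x929AF2FB2CD96951 − 2^64 = -7882721037155473071.

-7882721037155473071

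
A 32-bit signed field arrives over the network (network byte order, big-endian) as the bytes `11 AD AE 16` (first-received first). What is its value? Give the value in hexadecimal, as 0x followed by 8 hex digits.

Big-endian: lowest address holds the most-significant byte.
The bytes are already most-significant first: 0x11ADAE16.

0x11ADAE16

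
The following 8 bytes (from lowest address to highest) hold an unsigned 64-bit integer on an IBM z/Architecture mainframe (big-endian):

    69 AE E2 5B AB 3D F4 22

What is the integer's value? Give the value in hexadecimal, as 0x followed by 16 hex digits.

0x69AEE25BAB3DF422

Big-endian: lowest address holds the most-significant byte.
The bytes are already most-significant first: 0x69AEE25BAB3DF422.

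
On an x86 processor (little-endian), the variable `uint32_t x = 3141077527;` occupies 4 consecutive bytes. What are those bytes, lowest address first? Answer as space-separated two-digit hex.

3141077527 in hexadecimal, padded to 32 bits, is 0xBB390A17.
Split into bytes (most-significant first): BB 39 0A 17.
In little-endian order the low byte comes first in memory.
So at ascending addresses the bytes are 17 0A 39 BB.

17 0A 39 BB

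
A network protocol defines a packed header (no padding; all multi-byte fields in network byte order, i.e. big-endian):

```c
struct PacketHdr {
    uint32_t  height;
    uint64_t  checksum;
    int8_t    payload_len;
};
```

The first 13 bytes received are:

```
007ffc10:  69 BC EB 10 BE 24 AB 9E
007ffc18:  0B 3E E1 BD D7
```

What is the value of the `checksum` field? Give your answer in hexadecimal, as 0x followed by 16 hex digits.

`checksum` follows `height` (4 bytes), so it starts at byte offset 4 and occupies 8 bytes.
Bytes at offsets 4..11: BE 24 AB 9E 0B 3E E1 BD.
Big-endian stores the most-significant byte at the lowest address.
The bytes are already most-significant first: 0xBE24AB9E0B3EE1BD.

0xBE24AB9E0B3EE1BD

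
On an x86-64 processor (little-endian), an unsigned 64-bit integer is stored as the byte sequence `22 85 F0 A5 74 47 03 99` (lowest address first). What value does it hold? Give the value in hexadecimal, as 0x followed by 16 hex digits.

Little-endian: lowest address holds the least-significant byte.
Reassemble most-significant byte first: 99 03 47 74 A5 F0 85 22 → 0x99034774A5F08522.

0x99034774A5F08522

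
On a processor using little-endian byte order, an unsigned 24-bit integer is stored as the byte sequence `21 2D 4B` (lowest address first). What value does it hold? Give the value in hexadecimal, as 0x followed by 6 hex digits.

In little-endian order the low byte comes first in memory.
Reassemble most-significant byte first: 4B 2D 21 → 0x4B2D21.

0x4B2D21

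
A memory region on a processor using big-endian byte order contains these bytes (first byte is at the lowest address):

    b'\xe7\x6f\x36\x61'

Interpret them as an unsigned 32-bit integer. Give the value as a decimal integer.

3882825313

Big-endian: lowest address holds the most-significant byte.
The bytes are already most-significant first: 0xE76F3661.
0xE76F3661 = 3882825313.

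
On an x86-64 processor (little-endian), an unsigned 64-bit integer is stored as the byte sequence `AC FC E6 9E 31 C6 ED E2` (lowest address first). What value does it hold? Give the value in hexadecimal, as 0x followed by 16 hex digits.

Little-endian stores the least-significant byte at the lowest address.
Reassemble most-significant byte first: E2 ED C6 31 9E E6 FC AC → 0xE2EDC6319EE6FCAC.

0xE2EDC6319EE6FCAC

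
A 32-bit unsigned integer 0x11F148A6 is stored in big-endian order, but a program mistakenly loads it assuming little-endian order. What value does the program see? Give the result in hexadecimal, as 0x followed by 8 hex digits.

Stored big-endian, the bytes at ascending addresses are 11 F1 48 A6.
Read back as little-endian, the first byte is least significant, giving 0xA648F111.

0xA648F111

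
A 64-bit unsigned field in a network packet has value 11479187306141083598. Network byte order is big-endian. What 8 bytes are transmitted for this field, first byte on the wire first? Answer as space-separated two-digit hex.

9F 4E 44 09 1C B6 67 CE

11479187306141083598 in hexadecimal, padded to 64 bits, is 0x9F4E44091CB667CE.
Split into bytes (most-significant first): 9F 4E 44 09 1C B6 67 CE.
In big-endian order the high byte comes first in memory.
So the memory order matches the most-significant-first order: 9F 4E 44 09 1C B6 67 CE.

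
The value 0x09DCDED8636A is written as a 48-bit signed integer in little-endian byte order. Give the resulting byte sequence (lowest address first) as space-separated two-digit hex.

Split into bytes (most-significant first): 09 DC DE D8 63 6A.
Little-endian: lowest address holds the least-significant byte.
So at ascending addresses the bytes are 6A 63 D8 DE DC 09.

6A 63 D8 DE DC 09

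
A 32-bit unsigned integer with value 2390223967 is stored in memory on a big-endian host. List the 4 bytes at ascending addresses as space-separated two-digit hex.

2390223967 in hexadecimal, padded to 32 bits, is 0x8E77EC5F.
Split into bytes (most-significant first): 8E 77 EC 5F.
Big-endian: lowest address holds the most-significant byte.
So the memory order matches the most-significant-first order: 8E 77 EC 5F.

8E 77 EC 5F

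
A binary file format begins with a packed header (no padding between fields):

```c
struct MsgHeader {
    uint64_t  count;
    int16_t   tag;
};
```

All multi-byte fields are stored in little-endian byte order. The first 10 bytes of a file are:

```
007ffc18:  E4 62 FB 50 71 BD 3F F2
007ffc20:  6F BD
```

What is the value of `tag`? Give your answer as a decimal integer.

-17041

`tag` follows `count` (8 bytes), so it starts at byte offset 8 and occupies 2 bytes.
Bytes at offsets 8..9: 6F BD.
In little-endian order the low byte comes first in memory.
Reassemble most-significant byte first: BD 6F → 0xBD6F.
Top bit is set, so as a signed 16-bit value this is 0xBD6F − 2^16 = -17041.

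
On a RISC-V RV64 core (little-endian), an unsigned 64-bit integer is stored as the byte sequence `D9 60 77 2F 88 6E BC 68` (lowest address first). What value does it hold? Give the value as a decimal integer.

7547028606757069017

Little-endian stores the least-significant byte at the lowest address.
Reassemble most-significant byte first: 68 BC 6E 88 2F 77 60 D9 → 0x68BC6E882F7760D9.
0x68BC6E882F7760D9 = 7547028606757069017.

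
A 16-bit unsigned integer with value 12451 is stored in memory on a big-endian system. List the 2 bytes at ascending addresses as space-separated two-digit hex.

30 A3

12451 in hexadecimal, padded to 16 bits, is 0x30A3.
Split into bytes (most-significant first): 30 A3.
Big-endian: lowest address holds the most-significant byte.
So the memory order matches the most-significant-first order: 30 A3.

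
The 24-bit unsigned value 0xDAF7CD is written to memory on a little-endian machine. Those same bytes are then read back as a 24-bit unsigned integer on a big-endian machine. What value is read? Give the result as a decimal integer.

13498330

Stored little-endian, the bytes at ascending addresses are CD F7 DA.
Read back as big-endian, the last byte is least significant, giving 0xCDF7DA.
0xCDF7DA = 13498330.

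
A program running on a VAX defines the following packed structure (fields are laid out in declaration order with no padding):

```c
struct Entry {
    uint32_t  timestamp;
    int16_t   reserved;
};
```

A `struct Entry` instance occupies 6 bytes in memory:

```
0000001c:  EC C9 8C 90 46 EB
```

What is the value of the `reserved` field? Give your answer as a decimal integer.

`reserved` follows `timestamp` (4 bytes), so it starts at byte offset 4 and occupies 2 bytes.
Bytes at offsets 4..5: 46 EB.
In little-endian order the low byte comes first in memory.
Reassemble most-significant byte first: EB 46 → 0xEB46.
Top bit is set, so as a signed 16-bit value this is 0xEB46 − 2^16 = -5306.

-5306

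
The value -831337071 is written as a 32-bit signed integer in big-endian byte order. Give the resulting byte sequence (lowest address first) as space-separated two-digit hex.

CE 72 CD 91

Two's complement of -831337071 in 32 bits: 831337071 = 0x318D326F; invert → 0xCE72CD90; add 1 → 0xCE72CD91.
Split into bytes (most-significant first): CE 72 CD 91.
In big-endian order the high byte comes first in memory.
So the memory order matches the most-significant-first order: CE 72 CD 91.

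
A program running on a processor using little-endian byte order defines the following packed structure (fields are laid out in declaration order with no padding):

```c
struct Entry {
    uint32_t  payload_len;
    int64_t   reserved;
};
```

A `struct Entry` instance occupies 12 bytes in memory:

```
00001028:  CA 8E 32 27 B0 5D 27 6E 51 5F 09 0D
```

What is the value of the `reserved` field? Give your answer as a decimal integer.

`reserved` follows `payload_len` (4 bytes), so it starts at byte offset 4 and occupies 8 bytes.
Bytes at offsets 4..11: B0 5D 27 6E 51 5F 09 0D.
In little-endian order the low byte comes first in memory.
Reassemble most-significant byte first: 0D 09 5F 51 6E 27 5D B0 → 0x0D095F516E275DB0.
0x0D095F516E275DB0 = 939386800628522416.

939386800628522416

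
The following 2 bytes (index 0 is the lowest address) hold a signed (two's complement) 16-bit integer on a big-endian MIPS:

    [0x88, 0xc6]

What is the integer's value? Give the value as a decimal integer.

Big-endian stores the most-significant byte at the lowest address.
The bytes are already most-significant first: 0x88C6.
Top bit is set, so as a signed 16-bit value this is 0x88C6 − 2^16 = -30522.

-30522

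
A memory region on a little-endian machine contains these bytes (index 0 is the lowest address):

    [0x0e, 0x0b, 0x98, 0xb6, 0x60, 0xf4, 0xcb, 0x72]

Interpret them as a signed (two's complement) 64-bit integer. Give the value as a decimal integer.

Little-endian: lowest address holds the least-significant byte.
Reassemble most-significant byte first: 72 CB F4 60 B6 98 0B 0E → 0x72CBF460B6980B0E.
0x72CBF460B6980B0E = 8271973836813503246.

8271973836813503246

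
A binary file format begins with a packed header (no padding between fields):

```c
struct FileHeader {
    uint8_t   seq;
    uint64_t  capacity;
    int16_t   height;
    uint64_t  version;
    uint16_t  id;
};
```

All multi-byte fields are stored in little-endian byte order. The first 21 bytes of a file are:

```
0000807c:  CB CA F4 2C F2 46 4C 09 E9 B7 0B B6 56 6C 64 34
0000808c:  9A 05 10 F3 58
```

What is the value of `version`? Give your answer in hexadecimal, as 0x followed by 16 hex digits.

0x10059A34646C56B6

`version` follows `seq` (1 B), `capacity` (8 B), `height` (2 B), so it starts at offset 1 + 8 + 2 = 11 and occupies 8 bytes.
Bytes at offsets 11..18: B6 56 6C 64 34 9A 05 10.
Little-endian: lowest address holds the least-significant byte.
Reassemble most-significant byte first: 10 05 9A 34 64 6C 56 B6 → 0x10059A34646C56B6.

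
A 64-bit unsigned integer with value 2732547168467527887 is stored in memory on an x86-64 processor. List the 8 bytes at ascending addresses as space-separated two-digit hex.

2732547168467527887 in hexadecimal, padded to 64 bits, is 0x25EBF52C0C81A8CF.
Split into bytes (most-significant first): 25 EB F5 2C 0C 81 A8 CF.
In little-endian order the low byte comes first in memory.
So at ascending addresses the bytes are CF A8 81 0C 2C F5 EB 25.

CF A8 81 0C 2C F5 EB 25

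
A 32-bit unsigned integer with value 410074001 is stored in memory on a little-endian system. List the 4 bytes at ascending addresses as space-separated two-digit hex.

91 3B 71 18

410074001 in hexadecimal, padded to 32 bits, is 0x18713B91.
Split into bytes (most-significant first): 18 71 3B 91.
In little-endian order the low byte comes first in memory.
So at ascending addresses the bytes are 91 3B 71 18.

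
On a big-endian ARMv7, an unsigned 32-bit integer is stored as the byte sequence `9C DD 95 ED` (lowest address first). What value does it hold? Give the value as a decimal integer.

Big-endian stores the most-significant byte at the lowest address.
The bytes are already most-significant first: 0x9CDD95ED.
0x9CDD95ED = 2631767533.

2631767533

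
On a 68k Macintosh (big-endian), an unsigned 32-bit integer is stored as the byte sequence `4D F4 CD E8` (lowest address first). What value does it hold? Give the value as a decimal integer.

Big-endian: lowest address holds the most-significant byte.
The bytes are already most-significant first: 0x4DF4CDE8.
0x4DF4CDE8 = 1307889128.

1307889128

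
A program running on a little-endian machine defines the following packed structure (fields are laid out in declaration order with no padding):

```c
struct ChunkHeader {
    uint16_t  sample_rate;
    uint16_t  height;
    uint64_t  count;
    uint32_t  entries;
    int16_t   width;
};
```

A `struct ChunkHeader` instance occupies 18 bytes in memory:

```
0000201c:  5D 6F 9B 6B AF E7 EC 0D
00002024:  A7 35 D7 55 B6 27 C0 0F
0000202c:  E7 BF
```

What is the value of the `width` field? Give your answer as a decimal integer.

`width` follows `sample_rate` (2 B), `height` (2 B), `count` (8 B), `entries` (4 B), so it starts at offset 2 + 2 + 8 + 4 = 16 and occupies 2 bytes.
Bytes at offsets 16..17: E7 BF.
Little-endian stores the least-significant byte at the lowest address.
Reassemble most-significant byte first: BF E7 → 0xBFE7.
Top bit is set, so as a signed 16-bit value this is 0xBFE7 − 2^16 = -16409.

-16409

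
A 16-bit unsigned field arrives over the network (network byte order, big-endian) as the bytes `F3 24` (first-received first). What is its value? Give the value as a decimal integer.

62244

In big-endian order the high byte comes first in memory.
The bytes are already most-significant first: 0xF324.
0xF324 = 62244.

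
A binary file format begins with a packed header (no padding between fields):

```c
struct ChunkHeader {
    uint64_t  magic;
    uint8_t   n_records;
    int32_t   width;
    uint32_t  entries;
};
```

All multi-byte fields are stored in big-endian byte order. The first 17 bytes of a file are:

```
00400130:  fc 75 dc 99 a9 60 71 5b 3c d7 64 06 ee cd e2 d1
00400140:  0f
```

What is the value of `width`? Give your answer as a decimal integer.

-681310482

`width` follows `magic` (8 B), `n_records` (1 B), so it starts at offset 8 + 1 = 9 and occupies 4 bytes.
Bytes at offsets 9..12: D7 64 06 EE.
In big-endian order the high byte comes first in memory.
The bytes are already most-significant first: 0xD76406EE.
Top bit is set, so as a signed 32-bit value this is 0xD76406EE − 2^32 = -681310482.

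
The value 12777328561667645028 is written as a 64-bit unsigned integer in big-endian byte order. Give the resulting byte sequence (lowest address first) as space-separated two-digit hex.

B1 52 30 A1 30 A7 1E 64

12777328561667645028 in hexadecimal, padded to 64 bits, is 0xB15230A130A71E64.
Split into bytes (most-significant first): B1 52 30 A1 30 A7 1E 64.
Big-endian: lowest address holds the most-significant byte.
So the memory order matches the most-significant-first order: B1 52 30 A1 30 A7 1E 64.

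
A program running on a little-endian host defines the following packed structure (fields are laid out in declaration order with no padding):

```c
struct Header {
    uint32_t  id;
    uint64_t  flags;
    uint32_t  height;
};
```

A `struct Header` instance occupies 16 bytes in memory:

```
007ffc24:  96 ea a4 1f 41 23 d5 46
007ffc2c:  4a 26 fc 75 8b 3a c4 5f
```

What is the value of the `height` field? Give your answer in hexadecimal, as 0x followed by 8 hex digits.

`height` follows `id` (4 B), `flags` (8 B), so it starts at offset 4 + 8 = 12 and occupies 4 bytes.
Bytes at offsets 12..15: 8B 3A C4 5F.
Little-endian stores the least-significant byte at the lowest address.
Reassemble most-significant byte first: 5F C4 3A 8B → 0x5FC43A8B.

0x5FC43A8B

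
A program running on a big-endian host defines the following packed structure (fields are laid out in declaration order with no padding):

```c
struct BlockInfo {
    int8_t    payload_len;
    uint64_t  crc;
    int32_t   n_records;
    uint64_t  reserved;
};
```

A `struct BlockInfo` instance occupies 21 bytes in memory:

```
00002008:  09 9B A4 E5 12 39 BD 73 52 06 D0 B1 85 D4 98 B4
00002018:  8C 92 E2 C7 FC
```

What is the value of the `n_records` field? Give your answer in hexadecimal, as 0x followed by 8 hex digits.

`n_records` follows `payload_len` (1 B), `crc` (8 B), so it starts at offset 1 + 8 = 9 and occupies 4 bytes.
Bytes at offsets 9..12: 06 D0 B1 85.
Big-endian: lowest address holds the most-significant byte.
The bytes are already most-significant first: 0x06D0B185.

0x06D0B185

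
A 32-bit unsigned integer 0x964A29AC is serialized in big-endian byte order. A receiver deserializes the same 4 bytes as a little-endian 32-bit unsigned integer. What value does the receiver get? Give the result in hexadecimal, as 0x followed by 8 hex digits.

Stored big-endian, the bytes at ascending addresses are 96 4A 29 AC.
Read back as little-endian, the first byte is least significant, giving 0xAC294A96.

0xAC294A96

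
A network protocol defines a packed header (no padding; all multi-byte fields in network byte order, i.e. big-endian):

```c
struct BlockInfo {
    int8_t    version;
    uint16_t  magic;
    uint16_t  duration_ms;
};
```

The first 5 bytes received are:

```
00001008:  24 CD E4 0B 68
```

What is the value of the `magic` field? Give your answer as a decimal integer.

`magic` follows `version` (1 byte), so it starts at byte offset 1 and occupies 2 bytes.
Bytes at offsets 1..2: CD E4.
Big-endian: lowest address holds the most-significant byte.
The bytes are already most-significant first: 0xCDE4.
0xCDE4 = 52708.

52708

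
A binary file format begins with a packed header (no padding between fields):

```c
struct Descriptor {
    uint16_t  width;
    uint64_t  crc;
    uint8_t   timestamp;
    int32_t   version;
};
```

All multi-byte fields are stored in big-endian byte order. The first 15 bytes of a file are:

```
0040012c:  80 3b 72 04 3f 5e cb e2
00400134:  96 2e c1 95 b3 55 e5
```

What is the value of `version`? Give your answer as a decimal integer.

-1783409179

`version` follows `width` (2 B), `crc` (8 B), `timestamp` (1 B), so it starts at offset 2 + 8 + 1 = 11 and occupies 4 bytes.
Bytes at offsets 11..14: 95 B3 55 E5.
In big-endian order the high byte comes first in memory.
The bytes are already most-significant first: 0x95B355E5.
Top bit is set, so as a signed 32-bit value this is 0x95B355E5 − 2^32 = -1783409179.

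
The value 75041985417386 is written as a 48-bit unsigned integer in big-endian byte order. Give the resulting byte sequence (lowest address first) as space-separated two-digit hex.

75041985417386 in hexadecimal, padded to 48 bits, is 0x444012E250AA.
Split into bytes (most-significant first): 44 40 12 E2 50 AA.
In big-endian order the high byte comes first in memory.
So the memory order matches the most-significant-first order: 44 40 12 E2 50 AA.

44 40 12 E2 50 AA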